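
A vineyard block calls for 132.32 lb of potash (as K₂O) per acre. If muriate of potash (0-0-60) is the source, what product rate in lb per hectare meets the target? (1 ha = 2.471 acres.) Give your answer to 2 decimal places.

544.94 lb of product per hectare

Product per acre = 132.32 / 60% = 220.533 lb.
Convert to per hectare: 220.533 × 2.471 = 544.938 lb.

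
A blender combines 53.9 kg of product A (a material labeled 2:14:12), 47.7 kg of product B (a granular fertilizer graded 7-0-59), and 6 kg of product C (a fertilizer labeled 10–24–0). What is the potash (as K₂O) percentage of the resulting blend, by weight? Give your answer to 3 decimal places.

Total mass = 53.9 + 47.7 + 6 = 107.6 kg.
K₂O mass = 12%×53.9 + 59%×47.7 + 0%×6 = 34.611 kg.
% K₂O = 34.611 / 107.6 = 32.1664%.

32.166% K₂O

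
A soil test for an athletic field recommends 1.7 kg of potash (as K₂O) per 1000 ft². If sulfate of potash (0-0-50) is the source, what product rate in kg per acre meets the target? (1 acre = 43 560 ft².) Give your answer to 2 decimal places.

148.10 kg of product per acre

Product per 1000 ft² = 1.7 / 50% = 3.4 kg.
Convert to per acre: 3.4 × 43.56 = 148.104 kg.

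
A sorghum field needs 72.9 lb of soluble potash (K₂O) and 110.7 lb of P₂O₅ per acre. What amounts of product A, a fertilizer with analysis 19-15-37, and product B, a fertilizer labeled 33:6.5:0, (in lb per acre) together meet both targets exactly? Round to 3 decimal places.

Let a = lb of product A, b = lb of product B (per acre).
K₂O: 0.37·a + 0·b = 72.9
P₂O₅: 0.15·a + 0.065·b = 110.7
From row1: a = (72.9 − 0·b) / 0.37.
Into row2: 0.15·(72.9 − 0·b)/0.37 + 0.065·b = 110.7 → b = 1248.3992, a = 197.02703.

197.027 lb product A, 1248.399 lb product B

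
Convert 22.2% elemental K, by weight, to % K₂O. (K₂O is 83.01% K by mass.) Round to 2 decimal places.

%K₂O = 22.2 / 0.8301 = 26.7438%.

26.74% K₂O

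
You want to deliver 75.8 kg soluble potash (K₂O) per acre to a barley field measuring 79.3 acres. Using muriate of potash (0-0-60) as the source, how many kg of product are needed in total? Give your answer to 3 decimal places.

10018.233 kg

Product per acre = 75.8 / 60% = 126.333 kg.
Total product = 126.333 × 79.3 = 10018.2333 kg.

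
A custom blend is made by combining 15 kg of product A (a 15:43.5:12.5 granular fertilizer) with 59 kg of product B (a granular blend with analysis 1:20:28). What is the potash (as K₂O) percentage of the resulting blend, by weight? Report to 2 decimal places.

24.86% K₂O

Total mass = 15 + 59 = 74 kg.
K₂O mass = 12.5%×15 + 28%×59 = 18.395 kg.
% K₂O = 18.395 / 74 = 24.8581%.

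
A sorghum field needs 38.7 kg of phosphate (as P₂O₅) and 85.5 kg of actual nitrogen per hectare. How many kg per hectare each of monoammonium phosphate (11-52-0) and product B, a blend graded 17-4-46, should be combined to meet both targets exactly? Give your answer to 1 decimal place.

37.6 kg monoammonium phosphate, 478.6 kg product B

Let a = kg of monoammonium phosphate, b = kg of product B (per hectare).
P₂O₅: 0.52·a + 0.04·b = 38.7
N: 0.11·a + 0.17·b = 85.5
From row1: a = (38.7 − 0.04·b) / 0.52.
Into row2: 0.11·(38.7 − 0.04·b)/0.52 + 0.17·b = 85.5 → b = 478.607, a = 37.6071.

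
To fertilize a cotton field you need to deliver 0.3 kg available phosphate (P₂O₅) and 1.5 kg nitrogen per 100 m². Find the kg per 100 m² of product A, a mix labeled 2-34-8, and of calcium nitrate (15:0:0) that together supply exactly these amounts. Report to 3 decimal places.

With a, b = kg per 100 m² of product A and calcium nitrate:
P₂O₅: 0.34·a + 0·b = 0.3
N: 0.02·a + 0.15·b = 1.5
Eliminate a: (row1) − 0.34/0.02·(row2) → -2.55·b = -25.2, so b = 9.88235.
Back-substitute: a = (0.3 − 0·9.88235) / 0.34 = 0.882353.

0.882 kg product A, 9.882 kg calcium nitrate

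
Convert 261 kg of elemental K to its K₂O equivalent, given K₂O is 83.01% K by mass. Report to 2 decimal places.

K₂O = 261 / 0.8301 = 314.4199 kg.

314.42 kg K₂O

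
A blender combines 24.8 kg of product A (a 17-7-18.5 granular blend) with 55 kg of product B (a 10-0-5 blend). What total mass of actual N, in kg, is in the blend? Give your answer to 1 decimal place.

N mass = 17%×24.8 + 10%×55 = 9.716 kg.

9.7 kg N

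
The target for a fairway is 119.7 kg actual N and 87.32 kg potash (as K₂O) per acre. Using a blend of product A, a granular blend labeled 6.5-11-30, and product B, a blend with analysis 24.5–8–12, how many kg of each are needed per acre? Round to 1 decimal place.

107.0 kg product A, 460.2 kg product B

Let a = kg of product A, b = kg of product B (per acre).
N: 0.065·a + 0.245·b = 119.7
K₂O: 0.3·a + 0.12·b = 87.32
Eliminate a: (row1) − 0.065/0.3·(row2) → 0.219·b = 100.781, so b = 460.186.
Back-substitute: a = (119.7 − 0.245·460.186) / 0.065 = 106.992.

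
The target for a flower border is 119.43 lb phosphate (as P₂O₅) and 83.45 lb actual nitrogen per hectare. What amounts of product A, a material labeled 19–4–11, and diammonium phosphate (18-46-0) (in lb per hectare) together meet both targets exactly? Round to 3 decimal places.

210.594 lb product A, 241.318 lb diammonium phosphate

With a, b = lb per hectare of product A and diammonium phosphate:
P₂O₅: 0.04·a + 0.46·b = 119.43
N: 0.19·a + 0.18·b = 83.45
Eliminate b: (row1) − 0.46/0.18·(row2) → -0.445556·a = -93.8311, so a = 210.5935.
Then b = (83.45 − 0.19·210.5935) / 0.18 = 241.31796.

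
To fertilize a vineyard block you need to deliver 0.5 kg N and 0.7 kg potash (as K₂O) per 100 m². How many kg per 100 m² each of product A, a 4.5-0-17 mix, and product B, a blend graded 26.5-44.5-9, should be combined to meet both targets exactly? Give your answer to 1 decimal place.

Let a = kg of product A, b = kg of product B (per 100 m²).
N: 0.045·a + 0.265·b = 0.5
K₂O: 0.17·a + 0.09·b = 0.7
Solving simultaneously: a = 3.42683, b = 1.30488.

3.4 kg product A, 1.3 kg product B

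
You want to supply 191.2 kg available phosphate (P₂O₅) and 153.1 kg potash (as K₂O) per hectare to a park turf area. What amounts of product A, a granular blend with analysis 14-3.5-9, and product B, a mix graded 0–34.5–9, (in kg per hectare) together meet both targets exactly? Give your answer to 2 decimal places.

1276.40 kg product A, 424.71 kg product B

Per-hectare balance (a = product A, b = product B):
P₂O₅: 0.035·a + 0.345·b = 191.2
K₂O: 0.09·a + 0.09·b = 153.1
Solving simultaneously: a = 1276.398, b = 424.713.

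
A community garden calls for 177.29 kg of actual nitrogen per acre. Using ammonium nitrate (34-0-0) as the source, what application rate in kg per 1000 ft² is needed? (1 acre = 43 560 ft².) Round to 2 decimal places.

11.97 kg of product per thousand sq ft

Product per acre = 177.29 / 34% = 521.441 kg.
Convert to per 1000 ft²: 521.441 × 0.0229568 = 11.9706 kg.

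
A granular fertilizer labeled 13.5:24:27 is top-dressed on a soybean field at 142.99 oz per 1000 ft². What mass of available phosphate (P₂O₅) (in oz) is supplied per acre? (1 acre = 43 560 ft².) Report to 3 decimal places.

P₂O₅ per 1000 ft² = 142.99 × 24% = 34.3176 oz.
Convert to per acre: 34.3176 × 43.56 = 1494.8747 oz.

1494.875 oz P₂O₅ per acre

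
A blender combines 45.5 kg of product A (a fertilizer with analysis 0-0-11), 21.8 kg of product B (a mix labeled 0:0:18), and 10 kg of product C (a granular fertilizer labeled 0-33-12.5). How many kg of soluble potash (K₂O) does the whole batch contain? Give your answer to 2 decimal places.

10.18 kg K₂O

K₂O mass = 11%×45.5 + 18%×21.8 + 12.5%×10 = 10.179 kg.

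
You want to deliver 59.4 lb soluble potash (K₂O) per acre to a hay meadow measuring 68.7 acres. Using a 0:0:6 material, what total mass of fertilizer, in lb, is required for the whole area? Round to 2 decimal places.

68013.00 lb

Product per acre = 59.4 / 6% = 990 lb.
Total product = 990 × 68.7 = 68013 lb.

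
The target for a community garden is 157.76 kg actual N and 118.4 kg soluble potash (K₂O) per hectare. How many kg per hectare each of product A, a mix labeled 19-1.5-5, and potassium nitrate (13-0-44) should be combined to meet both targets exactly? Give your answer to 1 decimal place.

Let a = kg of product A, b = kg of potassium nitrate (per hectare).
N: 0.19·a + 0.13·b = 157.76
K₂O: 0.05·a + 0.44·b = 118.4
Eliminate b: (row1) − 0.13/0.44·(row2) → 0.175227·a = 122.778, so a = 700.68.
Then b = (118.4 − 0.05·700.68) / 0.44 = 189.468.

700.7 kg product A, 189.5 kg potassium nitrate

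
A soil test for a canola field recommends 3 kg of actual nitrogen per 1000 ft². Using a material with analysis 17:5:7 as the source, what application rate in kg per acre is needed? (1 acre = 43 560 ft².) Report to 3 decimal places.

768.706 kg of product per acre

Product per 1000 ft² = 3 / 17% = 17.6471 kg.
Convert to per acre: 17.6471 × 43.56 = 768.7059 kg.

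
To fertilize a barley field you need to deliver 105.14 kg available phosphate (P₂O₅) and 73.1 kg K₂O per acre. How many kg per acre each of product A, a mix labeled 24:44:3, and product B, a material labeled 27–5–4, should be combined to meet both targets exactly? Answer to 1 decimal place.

Let a = kg of product A, b = kg of product B (per acre).
P₂O₅: 0.44·a + 0.05·b = 105.14
K₂O: 0.03·a + 0.04·b = 73.1
Eliminate a: (row1) − 0.44/0.03·(row2) → -0.536667·b = -966.993, so b = 1801.85.
Back-substitute: a = (105.14 − 0.05·1801.85) / 0.44 = 34.1988.

34.2 kg product A, 1801.9 kg product B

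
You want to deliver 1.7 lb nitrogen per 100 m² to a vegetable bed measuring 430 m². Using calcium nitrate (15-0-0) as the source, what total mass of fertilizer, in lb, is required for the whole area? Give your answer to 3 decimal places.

Product per 100 m² = 1.7 / 15% = 11.3333 lb.
Total product = 11.3333 × 430 / 100 = 48.7333 lb.

48.733 lb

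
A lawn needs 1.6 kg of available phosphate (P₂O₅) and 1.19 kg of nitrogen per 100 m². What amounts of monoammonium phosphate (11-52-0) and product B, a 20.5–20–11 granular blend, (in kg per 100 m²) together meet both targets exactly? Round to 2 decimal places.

Let a = kg of monoammonium phosphate, b = kg of product B (per 100 m²).
P₂O₅: 0.52·a + 0.2·b = 1.6
N: 0.11·a + 0.205·b = 1.19
Solving simultaneously: a = 1.06383, b = 5.23404.

1.06 kg monoammonium phosphate, 5.23 kg product B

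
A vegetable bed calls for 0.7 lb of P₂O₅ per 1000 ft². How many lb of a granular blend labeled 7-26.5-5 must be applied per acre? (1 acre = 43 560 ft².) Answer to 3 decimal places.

Product per 1000 ft² = 0.7 / 26.5% = 2.64151 lb.
Convert to per acre: 2.64151 × 43.56 = 115.0642 lb.

115.064 lb of product per acre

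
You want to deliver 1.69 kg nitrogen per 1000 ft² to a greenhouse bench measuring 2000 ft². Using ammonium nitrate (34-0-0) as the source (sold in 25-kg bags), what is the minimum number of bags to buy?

1 bags

Product per 1000 ft² = 1.69 / 34% = 4.97059 kg.
Total product = 4.97059 × 2000 / 1000 = 9.94118 kg.
Bags = ⌈9.94118 / 25⌉ = 1.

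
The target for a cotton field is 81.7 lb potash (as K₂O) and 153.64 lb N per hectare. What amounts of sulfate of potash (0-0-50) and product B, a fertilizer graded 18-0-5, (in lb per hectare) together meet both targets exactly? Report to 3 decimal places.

78.044 lb sulfate of potash, 853.556 lb product B

With a, b = lb per hectare of sulfate of potash and product B:
K₂O: 0.5·a + 0.05·b = 81.7
N: 0·a + 0.18·b = 153.64
Solving simultaneously: a = 78.0444, b = 853.5556.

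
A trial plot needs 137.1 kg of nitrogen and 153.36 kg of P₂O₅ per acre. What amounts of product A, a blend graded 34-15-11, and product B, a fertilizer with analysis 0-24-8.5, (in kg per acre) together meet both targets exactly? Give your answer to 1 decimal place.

Let a = kg of product A, b = kg of product B (per acre).
N: 0.34·a + 0·b = 137.1
P₂O₅: 0.15·a + 0.24·b = 153.36
From row1: a = (137.1 − 0·b) / 0.34.
Into row2: 0.15·(137.1 − 0·b)/0.34 + 0.24·b = 153.36 → b = 386.978, a = 403.235.

403.2 kg product A, 387.0 kg product B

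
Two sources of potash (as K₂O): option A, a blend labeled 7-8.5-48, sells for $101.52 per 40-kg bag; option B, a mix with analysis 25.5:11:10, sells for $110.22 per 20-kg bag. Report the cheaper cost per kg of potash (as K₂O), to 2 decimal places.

$5.29 per kg K₂O (option A)

option A: K₂O per bag = 40 × 48% = 19.2 kg; cost = 101.52 / 19.2 = $5.2875/kg K₂O.
option B: K₂O per bag = 20 × 10% = 2 kg; cost = 110.22 / 2 = $55.1100/kg K₂O.
option A is cheaper.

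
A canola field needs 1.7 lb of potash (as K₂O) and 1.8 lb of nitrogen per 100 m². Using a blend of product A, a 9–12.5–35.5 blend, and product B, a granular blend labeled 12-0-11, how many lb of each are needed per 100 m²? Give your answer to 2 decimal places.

0.18 lb product A, 14.86 lb product B

Per-100 m² balance (a = product A, b = product B):
K₂O: 0.355·a + 0.11·b = 1.7
N: 0.09·a + 0.12·b = 1.8
Eliminate b: (row1) − 0.11/0.12·(row2) → 0.2725·a = 0.05, so a = 0.183486.
Then b = (1.8 − 0.09·0.183486) / 0.12 = 14.8624.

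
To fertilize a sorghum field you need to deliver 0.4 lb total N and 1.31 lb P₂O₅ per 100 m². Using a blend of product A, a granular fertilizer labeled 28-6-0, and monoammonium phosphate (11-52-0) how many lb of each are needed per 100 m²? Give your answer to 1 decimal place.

Let a = lb of product A, b = lb of monoammonium phosphate (per 100 m²).
N: 0.28·a + 0.11·b = 0.4
P₂O₅: 0.06·a + 0.52·b = 1.31
Solving simultaneously: a = 0.459712, b = 2.46619.

0.5 lb product A, 2.5 lb monoammonium phosphate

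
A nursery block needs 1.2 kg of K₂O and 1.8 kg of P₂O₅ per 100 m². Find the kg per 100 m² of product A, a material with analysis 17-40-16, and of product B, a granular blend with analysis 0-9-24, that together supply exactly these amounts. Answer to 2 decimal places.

Per-100 m² balance (a = product A, b = product B):
K₂O: 0.16·a + 0.24·b = 1.2
P₂O₅: 0.4·a + 0.09·b = 1.8
From row1: a = (1.2 − 0.24·b) / 0.16.
Into row2: 0.4·(1.2 − 0.24·b)/0.16 + 0.09·b = 1.8 → b = 2.35294, a = 3.97059.

3.97 kg product A, 2.35 kg product B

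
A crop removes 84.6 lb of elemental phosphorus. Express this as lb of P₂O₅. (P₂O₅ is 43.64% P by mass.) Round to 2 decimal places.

P₂O₅ = 84.6 / 0.4364 = 193.859 lb.

193.86 lb P₂O₅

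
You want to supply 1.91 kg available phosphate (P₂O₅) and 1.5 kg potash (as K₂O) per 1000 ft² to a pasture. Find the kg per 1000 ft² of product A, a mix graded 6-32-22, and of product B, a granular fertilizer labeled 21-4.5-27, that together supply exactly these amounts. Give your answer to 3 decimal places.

5.859 kg product A, 0.782 kg product B

Per-1000 ft² balance (a = product A, b = product B):
P₂O₅: 0.32·a + 0.045·b = 1.91
K₂O: 0.22·a + 0.27·b = 1.5
Eliminate a: (row1) − 0.32/0.22·(row2) → -0.347727·b = -0.271818, so b = 0.781699.
Back-substitute: a = (1.91 − 0.045·0.781699) / 0.32 = 5.85882.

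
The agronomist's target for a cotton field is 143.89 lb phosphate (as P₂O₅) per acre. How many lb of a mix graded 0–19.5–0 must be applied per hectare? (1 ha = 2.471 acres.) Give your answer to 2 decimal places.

Product per acre = 143.89 / 19.5% = 737.897 lb.
Convert to per hectare: 737.897 × 2.471 = 1823.3446 lb.

1823.34 lb of product per hectare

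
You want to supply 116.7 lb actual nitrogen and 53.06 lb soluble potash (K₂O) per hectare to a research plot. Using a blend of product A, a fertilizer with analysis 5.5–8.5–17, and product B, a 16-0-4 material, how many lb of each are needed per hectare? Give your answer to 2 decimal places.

152.86 lb product A, 676.83 lb product B

Per-hectare balance (a = product A, b = product B):
N: 0.055·a + 0.16·b = 116.7
K₂O: 0.17·a + 0.04·b = 53.06
From row1: a = (116.7 − 0.16·b) / 0.055.
Into row2: 0.17·(116.7 − 0.16·b)/0.055 + 0.04·b = 53.06 → b = 676.828, a = 152.864.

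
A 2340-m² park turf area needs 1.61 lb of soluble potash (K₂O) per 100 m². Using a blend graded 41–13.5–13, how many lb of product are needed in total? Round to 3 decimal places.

Product per 100 m² = 1.61 / 13% = 12.3846 lb.
Total product = 12.3846 × 2340 / 100 = 289.8 lb.

289.800 lb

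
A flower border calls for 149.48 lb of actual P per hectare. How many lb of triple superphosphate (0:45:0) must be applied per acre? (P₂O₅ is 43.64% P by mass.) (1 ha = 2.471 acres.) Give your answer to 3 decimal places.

As P₂O₅: 149.48 / 0.4364 = 342.53 lb per hectare.
Product per hectare = 342.53 / 45% = 761.177 lb.
Convert to per acre: 761.177 × 0.404694 = 308.0442 lb.

308.044 lb of product per acre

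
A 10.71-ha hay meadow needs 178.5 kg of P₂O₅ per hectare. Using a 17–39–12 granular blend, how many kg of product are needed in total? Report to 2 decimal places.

Product per hectare = 178.5 / 39% = 457.692 kg.
Total product = 457.692 × 10.71 = 4901.8846 kg.

4901.88 kg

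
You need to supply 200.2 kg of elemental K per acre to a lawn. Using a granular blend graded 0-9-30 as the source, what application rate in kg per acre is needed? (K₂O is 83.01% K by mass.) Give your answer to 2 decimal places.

As K₂O: 200.2 / 0.8301 = 241.176 kg per acre.
Product per acre = 241.176 / 30% = 803.919 kg.

803.92 kg of product per acre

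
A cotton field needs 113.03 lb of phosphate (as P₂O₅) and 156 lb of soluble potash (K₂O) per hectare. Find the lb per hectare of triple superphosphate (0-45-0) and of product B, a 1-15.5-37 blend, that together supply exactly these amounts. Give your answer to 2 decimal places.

Per-hectare balance (a = triple superphosphate, b = product B):
P₂O₅: 0.45·a + 0.155·b = 113.03
K₂O: 0·a + 0.37·b = 156
Solving simultaneously: a = 105.953, b = 421.622.

105.95 lb triple superphosphate, 421.62 lb product B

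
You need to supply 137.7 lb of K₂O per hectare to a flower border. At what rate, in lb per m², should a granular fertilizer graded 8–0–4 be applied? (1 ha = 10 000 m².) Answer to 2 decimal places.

0.34 lb of product per sq m

Product per hectare = 137.7 / 4% = 3442.5 lb.
Convert to per m²: 3442.5 × 0.0001 = 0.34425 lb.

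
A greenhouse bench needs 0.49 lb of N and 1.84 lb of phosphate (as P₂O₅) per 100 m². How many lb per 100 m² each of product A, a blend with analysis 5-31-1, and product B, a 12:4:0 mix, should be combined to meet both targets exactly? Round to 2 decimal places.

5.72 lb product A, 1.70 lb product B

With a, b = lb per 100 m² of product A and product B:
N: 0.05·a + 0.12·b = 0.49
P₂O₅: 0.31·a + 0.04·b = 1.84
Eliminate a: (row1) − 0.05/0.31·(row2) → 0.113548·b = 0.193226, so b = 1.7017.
Back-substitute: a = (0.49 − 0.12·1.7017) / 0.05 = 5.71591.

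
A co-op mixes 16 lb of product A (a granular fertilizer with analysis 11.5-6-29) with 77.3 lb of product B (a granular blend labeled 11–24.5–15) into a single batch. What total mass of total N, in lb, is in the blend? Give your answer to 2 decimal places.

10.34 lb N

N mass = 11.5%×16 + 11%×77.3 = 10.343 lb.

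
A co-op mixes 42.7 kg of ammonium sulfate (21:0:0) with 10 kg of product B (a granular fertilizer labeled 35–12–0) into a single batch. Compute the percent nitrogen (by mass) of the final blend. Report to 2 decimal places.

23.66% N

Total mass = 42.7 + 10 = 52.7 kg.
N mass = 21%×42.7 + 35%×10 = 12.467 kg.
% N = 12.467 / 52.7 = 23.6565%.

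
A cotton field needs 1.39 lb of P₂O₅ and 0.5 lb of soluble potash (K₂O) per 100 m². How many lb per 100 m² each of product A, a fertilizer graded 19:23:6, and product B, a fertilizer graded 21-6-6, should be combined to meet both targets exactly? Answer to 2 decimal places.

Per-100 m² balance (a = product A, b = product B):
P₂O₅: 0.23·a + 0.06·b = 1.39
K₂O: 0.06·a + 0.06·b = 0.5
Eliminate a: (row1) − 0.23/0.06·(row2) → -0.17·b = -0.526667, so b = 3.09804.
Back-substitute: a = (1.39 − 0.06·3.09804) / 0.23 = 5.23529.

5.24 lb product A, 3.10 lb product B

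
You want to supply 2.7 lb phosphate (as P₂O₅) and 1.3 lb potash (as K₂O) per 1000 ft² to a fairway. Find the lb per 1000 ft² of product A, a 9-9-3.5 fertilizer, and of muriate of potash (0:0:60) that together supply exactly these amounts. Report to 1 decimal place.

30.0 lb product A, 0.4 lb muriate of potash

With a, b = lb per 1000 ft² of product A and muriate of potash:
P₂O₅: 0.09·a + 0·b = 2.7
K₂O: 0.035·a + 0.6·b = 1.3
From row1: a = (2.7 − 0·b) / 0.09.
Into row2: 0.035·(2.7 − 0·b)/0.09 + 0.6·b = 1.3 → b = 0.416667, a = 30.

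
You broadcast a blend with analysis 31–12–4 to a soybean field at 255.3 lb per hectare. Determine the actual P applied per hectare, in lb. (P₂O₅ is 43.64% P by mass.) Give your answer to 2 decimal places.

P₂O₅ per hectare = 255.3 × 12% = 30.636 lb.
Elemental P = 30.636 × 0.4364 = 13.3696 lb per hectare.

13.37 lb P per hectare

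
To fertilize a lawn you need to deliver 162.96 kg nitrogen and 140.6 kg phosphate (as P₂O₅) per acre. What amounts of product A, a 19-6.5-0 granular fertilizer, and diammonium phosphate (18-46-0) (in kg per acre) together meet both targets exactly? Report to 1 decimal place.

655.9 kg product A, 213.0 kg diammonium phosphate

Let a = kg of product A, b = kg of diammonium phosphate (per acre).
N: 0.19·a + 0.18·b = 162.96
P₂O₅: 0.065·a + 0.46·b = 140.6
Solving simultaneously: a = 655.926, b = 212.967.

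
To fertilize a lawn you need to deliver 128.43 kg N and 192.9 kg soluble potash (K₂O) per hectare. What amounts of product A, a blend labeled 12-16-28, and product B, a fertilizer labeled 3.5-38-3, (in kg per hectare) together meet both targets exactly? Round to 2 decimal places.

With a, b = kg per hectare of product A and product B:
N: 0.12·a + 0.035·b = 128.43
K₂O: 0.28·a + 0.03·b = 192.9
From row1: a = (128.43 − 0.035·b) / 0.12.
Into row2: 0.28·(128.43 − 0.035·b)/0.12 + 0.03·b = 192.9 → b = 2066.516, a = 467.516.

467.52 kg product A, 2066.52 kg product B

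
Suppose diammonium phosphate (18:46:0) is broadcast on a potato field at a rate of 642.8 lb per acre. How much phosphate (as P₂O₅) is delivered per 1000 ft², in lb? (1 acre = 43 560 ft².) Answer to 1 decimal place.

P₂O₅ per acre = 642.8 × 46% = 295.688 lb.
Convert to per 1000 ft²: 295.688 × 0.0229568 = 6.78806 lb.

6.8 lb P₂O₅ per thousand sq ft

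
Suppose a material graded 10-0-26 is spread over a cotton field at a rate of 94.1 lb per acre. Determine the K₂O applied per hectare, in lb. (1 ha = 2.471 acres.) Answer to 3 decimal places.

K₂O per acre = 94.1 × 26% = 24.466 lb.
Convert to per hectare: 24.466 × 2.471 = 60.45549 lb.

60.455 lb K₂O per hectare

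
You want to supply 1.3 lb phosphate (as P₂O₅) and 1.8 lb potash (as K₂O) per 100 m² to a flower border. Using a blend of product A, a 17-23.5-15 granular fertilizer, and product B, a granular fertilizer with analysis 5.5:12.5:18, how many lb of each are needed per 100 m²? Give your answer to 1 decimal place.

0.4 lb product A, 9.7 lb product B

With a, b = lb per 100 m² of product A and product B:
P₂O₅: 0.235·a + 0.125·b = 1.3
K₂O: 0.15·a + 0.18·b = 1.8
Solving simultaneously: a = 0.382166, b = 9.68153.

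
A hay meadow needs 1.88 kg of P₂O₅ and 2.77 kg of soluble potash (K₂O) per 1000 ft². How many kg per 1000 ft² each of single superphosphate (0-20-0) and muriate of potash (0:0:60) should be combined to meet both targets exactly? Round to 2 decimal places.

With a, b = kg per 1000 ft² of single superphosphate and muriate of potash:
P₂O₅: 0.2·a + 0·b = 1.88
K₂O: 0·a + 0.6·b = 2.77
Solving simultaneously: a = 9.4, b = 4.61667.

9.40 kg single superphosphate, 4.62 kg muriate of potash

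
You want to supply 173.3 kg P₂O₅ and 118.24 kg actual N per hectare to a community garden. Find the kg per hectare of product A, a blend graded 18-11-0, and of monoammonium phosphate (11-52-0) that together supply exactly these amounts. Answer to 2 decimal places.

520.51 kg product A, 223.16 kg monoammonium phosphate

Per-hectare balance (a = product A, b = monoammonium phosphate):
P₂O₅: 0.11·a + 0.52·b = 173.3
N: 0.18·a + 0.11·b = 118.24
Eliminate b: (row1) − 0.52/0.11·(row2) → -0.740909·a = -385.653, so a = 520.513.
Then b = (118.24 − 0.18·520.513) / 0.11 = 223.161.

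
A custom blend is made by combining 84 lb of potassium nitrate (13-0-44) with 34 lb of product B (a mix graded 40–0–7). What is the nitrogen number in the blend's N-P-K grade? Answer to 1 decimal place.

20.8% N

Total mass = 84 + 34 = 118 lb.
N mass = 13%×84 + 40%×34 = 24.52 lb.
% N = 24.52 / 118 = 20.7797%.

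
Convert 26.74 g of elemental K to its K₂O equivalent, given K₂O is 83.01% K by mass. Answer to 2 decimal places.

K₂O = 26.74 / 0.8301 = 32.213 g.

32.21 g K₂O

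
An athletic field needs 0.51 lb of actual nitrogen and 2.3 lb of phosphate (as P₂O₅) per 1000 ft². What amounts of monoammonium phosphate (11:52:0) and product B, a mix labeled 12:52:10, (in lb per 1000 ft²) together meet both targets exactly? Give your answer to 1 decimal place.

Let a = lb of monoammonium phosphate, b = lb of product B (per 1000 ft²).
N: 0.11·a + 0.12·b = 0.51
P₂O₅: 0.52·a + 0.52·b = 2.3
Eliminate a: (row1) − 0.11/0.52·(row2) → 0.01·b = 0.0234615, so b = 2.34615.
Back-substitute: a = (0.51 − 0.12·2.34615) / 0.11 = 2.07692.

2.1 lb monoammonium phosphate, 2.3 lb product B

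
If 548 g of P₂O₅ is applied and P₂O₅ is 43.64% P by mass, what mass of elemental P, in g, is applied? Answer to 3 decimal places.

239.147 g P

P = 548 × 0.4364 = 239.1472 g.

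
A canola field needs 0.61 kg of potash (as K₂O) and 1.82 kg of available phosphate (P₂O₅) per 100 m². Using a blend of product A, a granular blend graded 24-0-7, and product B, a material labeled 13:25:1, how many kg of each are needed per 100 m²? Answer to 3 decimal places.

Let a = kg of product A, b = kg of product B (per 100 m²).
K₂O: 0.07·a + 0.01·b = 0.61
P₂O₅: 0·a + 0.25·b = 1.82
Solving simultaneously: a = 7.67429, b = 7.28.

7.674 kg product A, 7.280 kg product B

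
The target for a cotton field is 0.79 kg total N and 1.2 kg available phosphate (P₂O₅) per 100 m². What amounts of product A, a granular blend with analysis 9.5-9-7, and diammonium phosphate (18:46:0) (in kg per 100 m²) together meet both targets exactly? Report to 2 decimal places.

5.36 kg product A, 1.56 kg diammonium phosphate

Let a = kg of product A, b = kg of diammonium phosphate (per 100 m²).
N: 0.095·a + 0.18·b = 0.79
P₂O₅: 0.09·a + 0.46·b = 1.2
Solving simultaneously: a = 5.36, b = 1.56.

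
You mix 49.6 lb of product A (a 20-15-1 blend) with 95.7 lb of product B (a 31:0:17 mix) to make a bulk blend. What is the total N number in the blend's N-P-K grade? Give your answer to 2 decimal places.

27.25% N

Total mass = 49.6 + 95.7 = 145.3 lb.
N mass = 20%×49.6 + 31%×95.7 = 39.587 lb.
% N = 39.587 / 145.3 = 27.245%.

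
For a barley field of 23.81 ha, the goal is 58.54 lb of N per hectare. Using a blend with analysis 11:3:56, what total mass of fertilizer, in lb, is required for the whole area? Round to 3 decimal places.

Product per hectare = 58.54 / 11% = 532.182 lb.
Total product = 532.182 × 23.81 = 12671.2491 lb.

12671.249 lb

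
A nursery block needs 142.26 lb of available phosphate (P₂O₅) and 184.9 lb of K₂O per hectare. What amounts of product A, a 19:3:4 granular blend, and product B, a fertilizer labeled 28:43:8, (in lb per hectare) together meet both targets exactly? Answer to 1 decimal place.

4603.1 lb product A, 9.7 lb product B

Per-hectare balance (a = product A, b = product B):
P₂O₅: 0.03·a + 0.43·b = 142.26
K₂O: 0.04·a + 0.08·b = 184.9
Eliminate b: (row1) − 0.43/0.08·(row2) → -0.185·a = -851.577, so a = 4603.12.
Then b = (184.9 − 0.04·4603.12) / 0.08 = 9.68919.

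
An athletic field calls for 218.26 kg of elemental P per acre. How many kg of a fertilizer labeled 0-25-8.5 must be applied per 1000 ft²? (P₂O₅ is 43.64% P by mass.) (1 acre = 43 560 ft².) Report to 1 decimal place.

As P₂O₅: 218.26 / 0.4364 = 500.137 kg per acre.
Product per acre = 500.137 / 25% = 2000.55 kg.
Convert to per 1000 ft²: 2000.55 × 0.0229568 = 45.9263 kg.

45.9 kg of product per thousand sq ft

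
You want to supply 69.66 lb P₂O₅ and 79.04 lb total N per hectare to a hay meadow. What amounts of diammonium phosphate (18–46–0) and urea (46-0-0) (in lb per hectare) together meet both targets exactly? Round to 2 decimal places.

With a, b = lb per hectare of diammonium phosphate and urea:
P₂O₅: 0.46·a + 0·b = 69.66
N: 0.18·a + 0.46·b = 79.04
Eliminate b: (row1) − 0/0.46·(row2) → 0.46·a = 69.66, so a = 151.4348.
Then b = (79.04 − 0.18·151.4348) / 0.46 = 112.569.

151.43 lb diammonium phosphate, 112.57 lb urea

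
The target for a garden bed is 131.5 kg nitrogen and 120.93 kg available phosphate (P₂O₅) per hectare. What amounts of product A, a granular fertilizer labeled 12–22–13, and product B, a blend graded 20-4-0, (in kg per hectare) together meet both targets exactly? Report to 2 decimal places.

Let a = kg of product A, b = kg of product B (per hectare).
N: 0.12·a + 0.2·b = 131.5
P₂O₅: 0.22·a + 0.04·b = 120.93
Eliminate b: (row1) − 0.2/0.04·(row2) → -0.98·a = -473.15, so a = 482.806.
Then b = (120.93 − 0.22·482.806) / 0.04 = 367.816.

482.81 kg product A, 367.82 kg product B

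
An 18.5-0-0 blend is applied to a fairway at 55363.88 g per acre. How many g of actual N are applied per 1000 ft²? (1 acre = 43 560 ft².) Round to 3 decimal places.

nitrogen per acre = 55363.88 × 18.5% = 10242.3 g.
Convert to per 1000 ft²: 10242.3 × 0.0229568 = 235.1313 g.

235.131 g N per thousand sq ft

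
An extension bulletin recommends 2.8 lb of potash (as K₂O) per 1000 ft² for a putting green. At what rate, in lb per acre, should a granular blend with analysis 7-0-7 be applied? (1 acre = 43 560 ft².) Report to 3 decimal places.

Product per 1000 ft² = 2.8 / 7% = 40 lb.
Convert to per acre: 40 × 43.56 = 1742.4 lb.

1742.400 lb of product per acre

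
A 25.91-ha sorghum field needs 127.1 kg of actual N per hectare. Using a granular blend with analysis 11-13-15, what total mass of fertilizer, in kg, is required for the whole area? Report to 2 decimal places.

29937.83 kg

Product per hectare = 127.1 / 11% = 1155.45 kg.
Total product = 1155.45 × 25.91 = 29937.827 kg.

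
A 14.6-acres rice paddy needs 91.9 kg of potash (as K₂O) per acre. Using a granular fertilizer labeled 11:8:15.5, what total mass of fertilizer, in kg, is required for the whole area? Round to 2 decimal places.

8656.39 kg

Product per acre = 91.9 / 15.5% = 592.903 kg.
Total product = 592.903 × 14.6 = 8656.387 kg.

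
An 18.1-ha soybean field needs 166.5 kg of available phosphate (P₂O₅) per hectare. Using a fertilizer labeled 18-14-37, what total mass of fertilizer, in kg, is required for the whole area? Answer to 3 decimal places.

Product per hectare = 166.5 / 14% = 1189.29 kg.
Total product = 1189.29 × 18.1 = 21526.0714 kg.

21526.071 kg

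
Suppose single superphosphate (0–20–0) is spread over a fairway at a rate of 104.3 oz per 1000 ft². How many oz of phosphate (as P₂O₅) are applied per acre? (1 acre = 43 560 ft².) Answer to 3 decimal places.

908.662 oz P₂O₅ per acre

P₂O₅ per 1000 ft² = 104.3 × 20% = 20.86 oz.
Convert to per acre: 20.86 × 43.56 = 908.6616 oz.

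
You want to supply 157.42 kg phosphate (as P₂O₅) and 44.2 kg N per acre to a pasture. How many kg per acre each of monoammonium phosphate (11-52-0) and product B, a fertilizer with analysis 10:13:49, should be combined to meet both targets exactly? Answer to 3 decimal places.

With a, b = kg per acre of monoammonium phosphate and product B:
P₂O₅: 0.52·a + 0.13·b = 157.42
N: 0.11·a + 0.1·b = 44.2
From row1: a = (157.42 − 0.13·b) / 0.52.
Into row2: 0.11·(157.42 − 0.13·b)/0.52 + 0.1·b = 44.2 → b = 150.3395, a = 265.1459.

265.146 kg monoammonium phosphate, 150.340 kg product B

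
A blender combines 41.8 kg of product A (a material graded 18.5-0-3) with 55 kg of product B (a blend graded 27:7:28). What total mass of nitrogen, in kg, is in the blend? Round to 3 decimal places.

N mass = 18.5%×41.8 + 27%×55 = 22.583 kg.

22.583 kg N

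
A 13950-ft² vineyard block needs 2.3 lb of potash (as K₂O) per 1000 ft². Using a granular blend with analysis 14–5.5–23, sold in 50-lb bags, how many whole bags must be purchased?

3 bags

Product per 1000 ft² = 2.3 / 23% = 10 lb.
Total product = 10 × 13950 / 1000 = 139.5 lb.
Bags = ⌈139.5 / 50⌉ = 3.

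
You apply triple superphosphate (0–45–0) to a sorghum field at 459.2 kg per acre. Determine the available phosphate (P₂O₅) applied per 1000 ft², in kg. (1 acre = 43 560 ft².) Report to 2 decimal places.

4.74 kg P₂O₅ per thousand sq ft

P₂O₅ per acre = 459.2 × 45% = 206.64 kg.
Convert to per 1000 ft²: 206.64 × 0.0229568 = 4.7438 kg.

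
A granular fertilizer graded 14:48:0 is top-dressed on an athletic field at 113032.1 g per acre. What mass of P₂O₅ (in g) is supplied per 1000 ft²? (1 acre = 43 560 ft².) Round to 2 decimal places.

P₂O₅ per acre = 113032.1 × 48% = 54255.4 g.
Convert to per 1000 ft²: 54255.4 × 0.0229568 = 1245.533 g.

1245.53 g P₂O₅ per thousand sq ft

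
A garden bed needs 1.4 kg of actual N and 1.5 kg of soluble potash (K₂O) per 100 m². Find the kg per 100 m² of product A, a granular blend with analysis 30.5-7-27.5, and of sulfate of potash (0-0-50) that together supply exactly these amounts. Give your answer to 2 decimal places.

4.59 kg product A, 0.48 kg sulfate of potash

With a, b = kg per 100 m² of product A and sulfate of potash:
N: 0.305·a + 0·b = 1.4
K₂O: 0.275·a + 0.5·b = 1.5
From row1: a = (1.4 − 0·b) / 0.305.
Into row2: 0.275·(1.4 − 0·b)/0.305 + 0.5·b = 1.5 → b = 0.47541, a = 4.59016.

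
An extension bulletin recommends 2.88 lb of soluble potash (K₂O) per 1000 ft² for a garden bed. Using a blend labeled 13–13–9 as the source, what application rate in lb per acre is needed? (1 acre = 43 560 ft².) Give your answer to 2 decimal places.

Product per 1000 ft² = 2.88 / 9% = 32 lb.
Convert to per acre: 32 × 43.56 = 1393.92 lb.

1393.92 lb of product per acre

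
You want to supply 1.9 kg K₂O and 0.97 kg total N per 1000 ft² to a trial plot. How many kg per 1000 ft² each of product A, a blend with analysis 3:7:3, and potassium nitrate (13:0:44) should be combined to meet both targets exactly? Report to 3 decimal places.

19.333 kg product A, 3.000 kg potassium nitrate

With a, b = kg per 1000 ft² of product A and potassium nitrate:
K₂O: 0.03·a + 0.44·b = 1.9
N: 0.03·a + 0.13·b = 0.97
Solving simultaneously: a = 19.3333, b = 3.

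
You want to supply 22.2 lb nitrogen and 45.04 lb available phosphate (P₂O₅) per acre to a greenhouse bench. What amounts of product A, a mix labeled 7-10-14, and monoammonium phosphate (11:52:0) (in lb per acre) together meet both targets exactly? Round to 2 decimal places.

259.43 lb product A, 36.72 lb monoammonium phosphate

Let a = lb of product A, b = lb of monoammonium phosphate (per acre).
N: 0.07·a + 0.11·b = 22.2
P₂O₅: 0.1·a + 0.52·b = 45.04
From row1: a = (22.2 − 0.11·b) / 0.07.
Into row2: 0.1·(22.2 − 0.11·b)/0.07 + 0.52·b = 45.04 → b = 36.7244, a = 259.433.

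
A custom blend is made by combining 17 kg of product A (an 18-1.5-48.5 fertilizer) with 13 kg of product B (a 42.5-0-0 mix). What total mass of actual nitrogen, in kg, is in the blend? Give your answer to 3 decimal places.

8.585 kg N

N mass = 18%×17 + 42.5%×13 = 8.585 kg.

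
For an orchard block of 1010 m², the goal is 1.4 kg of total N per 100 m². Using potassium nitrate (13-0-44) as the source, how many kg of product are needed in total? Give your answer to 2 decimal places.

Product per 100 m² = 1.4 / 13% = 10.7692 kg.
Total product = 10.7692 × 1010 / 100 = 108.769 kg.

108.77 kg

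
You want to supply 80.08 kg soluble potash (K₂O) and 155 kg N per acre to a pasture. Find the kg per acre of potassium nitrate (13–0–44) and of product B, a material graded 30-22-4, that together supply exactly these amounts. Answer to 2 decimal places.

Per-acre balance (a = potassium nitrate, b = product B):
K₂O: 0.44·a + 0.04·b = 80.08
N: 0.13·a + 0.3·b = 155
From row1: a = (80.08 − 0.04·b) / 0.44.
Into row2: 0.13·(80.08 − 0.04·b)/0.44 + 0.3·b = 155 → b = 455.754, a = 140.568.

140.57 kg potassium nitrate, 455.75 kg product B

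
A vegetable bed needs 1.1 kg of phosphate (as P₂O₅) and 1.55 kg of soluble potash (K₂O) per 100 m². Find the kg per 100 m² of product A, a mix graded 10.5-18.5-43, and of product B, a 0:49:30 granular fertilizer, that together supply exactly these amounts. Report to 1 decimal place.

With a, b = kg per 100 m² of product A and product B:
P₂O₅: 0.185·a + 0.49·b = 1.1
K₂O: 0.43·a + 0.3·b = 1.55
Eliminate a: (row1) − 0.185/0.43·(row2) → 0.36093·b = 0.43314, so b = 1.20006.
Back-substitute: a = (1.1 − 0.49·1.20006) / 0.185 = 2.7674.

2.8 kg product A, 1.2 kg product B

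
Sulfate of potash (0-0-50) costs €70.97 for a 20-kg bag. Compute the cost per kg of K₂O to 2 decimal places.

K₂O in bag = 20 × 50% = 10 kg.
Cost per kg K₂O = €70.97 / 10 = €7.0970.

€7.10 per kg K₂O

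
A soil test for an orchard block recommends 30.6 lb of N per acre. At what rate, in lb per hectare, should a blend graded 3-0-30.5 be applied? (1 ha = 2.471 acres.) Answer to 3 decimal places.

2520.420 lb of product per hectare

Product per acre = 30.6 / 3% = 1020 lb.
Convert to per hectare: 1020 × 2.471 = 2520.42 lb.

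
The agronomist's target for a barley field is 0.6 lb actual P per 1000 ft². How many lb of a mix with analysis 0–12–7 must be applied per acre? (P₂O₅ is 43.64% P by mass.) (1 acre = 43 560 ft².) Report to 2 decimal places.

499.08 lb of product per acre

As P₂O₅: 0.6 / 0.4364 = 1.37489 lb per 1000 ft².
Product per 1000 ft² = 1.37489 / 12% = 11.4574 lb.
Convert to per acre: 11.4574 × 43.56 = 499.083 lb.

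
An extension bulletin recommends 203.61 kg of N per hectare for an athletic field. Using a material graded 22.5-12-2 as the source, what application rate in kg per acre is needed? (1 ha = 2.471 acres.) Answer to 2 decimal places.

366.22 kg of product per acre

Product per hectare = 203.61 / 22.5% = 904.933 kg.
Convert to per acre: 904.933 × 0.404694 = 366.222 kg.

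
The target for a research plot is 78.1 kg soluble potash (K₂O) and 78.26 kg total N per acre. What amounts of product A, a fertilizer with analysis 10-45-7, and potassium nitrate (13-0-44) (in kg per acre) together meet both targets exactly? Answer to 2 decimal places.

695.74 kg product A, 66.81 kg potassium nitrate

Let a = kg of product A, b = kg of potassium nitrate (per acre).
K₂O: 0.07·a + 0.44·b = 78.1
N: 0.1·a + 0.13·b = 78.26
From row1: a = (78.1 − 0.44·b) / 0.07.
Into row2: 0.1·(78.1 − 0.44·b)/0.07 + 0.13·b = 78.26 → b = 66.8138, a = 695.742.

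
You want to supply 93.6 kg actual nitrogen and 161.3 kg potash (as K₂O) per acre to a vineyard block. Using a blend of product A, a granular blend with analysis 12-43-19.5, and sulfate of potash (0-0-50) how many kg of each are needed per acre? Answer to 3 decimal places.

780.000 kg product A, 18.400 kg sulfate of potash

Let a = kg of product A, b = kg of sulfate of potash (per acre).
N: 0.12·a + 0·b = 93.6
K₂O: 0.195·a + 0.5·b = 161.3
Solving simultaneously: a = 780, b = 18.4.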